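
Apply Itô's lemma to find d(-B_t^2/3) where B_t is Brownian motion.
d(-B_t^2/3) = (-1/3) dt + (-2*B_t/3) dB_t

Itô's formula for f(B_t) gives d f(B_t) = f'(B_t) dB_t + (1/2) f''(B_t) dt. Compute derivatives of f(x) = -x^2/3:
  f'(x)  = -2*x/3
  f''(x) = -2/3
Substitute x = B_t and multiply the f'' term by 1/2:
  drift     = (1/2) * (-2/3) evaluated at B_t = -1/3
  diffusion = (-2*x/3) evaluated at B_t = -2*B_t/3
Therefore d(-B_t^2/3) = (-1/3) dt + (-2*B_t/3) dB_t.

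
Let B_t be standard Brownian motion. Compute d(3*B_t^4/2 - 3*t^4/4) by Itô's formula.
d(3*B_t^4/2 - 3*t^4/4) = (9*B_t^2 - 3*t^3) dt + (6*B_t^3) dB_t

Itô's formula for f(t, x): d f(t, B_t) = (f_t + (1/2) f_xx) dt + f_x dB_t. Compute partials of f(t, x) = -3*t^4/4 + 3*x^4/2:
  f_t(t,x)  = -3*t^3
  f_x(t,x)  = 6*x^3
  f_xx(t,x) = 18*x^2
Assemble drift = f_t + (1/2) f_xx = -3*t^3 + 9*x^2 and diffusion = f_x = 6*x^3. Substituting x = B_t:
  d(3*B_t^4/2 - 3*t^4/4) = (9*B_t^2 - 3*t^3) dt + (6*B_t^3) dB_t.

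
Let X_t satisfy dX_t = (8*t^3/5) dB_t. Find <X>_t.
<X>_t = 64*t^7/175

For an Itô process dX_t = a(t) dt + b(t) dB_t, the quadratic variation is <X>_t = int_0^t b(s)^2 ds (the drift term does not contribute). Here b(s) = 8*s^3/5, so
  b(s)^2 = 64*s^6/25.
Integrating from 0 to t:
  <X>_t = int_0^t (64*s^6/25) ds = 64*t^7/175.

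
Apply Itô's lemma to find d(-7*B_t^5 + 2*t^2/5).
d(-7*B_t^5 + 2*t^2/5) = (-70*B_t^3 + 4*t/5) dt + (-35*B_t^4) dB_t

Itô's formula for f(t, x): d f(t, B_t) = (f_t + (1/2) f_xx) dt + f_x dB_t. Compute partials of f(t, x) = 2*t^2/5 - 7*x^5:
  f_t(t,x)  = 4*t/5
  f_x(t,x)  = -35*x^4
  f_xx(t,x) = -140*x^3
Assemble drift = f_t + (1/2) f_xx = 4*t/5 - 70*x^3 and diffusion = f_x = -35*x^4. Substituting x = B_t:
  d(-7*B_t^5 + 2*t^2/5) = (-70*B_t^3 + 4*t/5) dt + (-35*B_t^4) dB_t.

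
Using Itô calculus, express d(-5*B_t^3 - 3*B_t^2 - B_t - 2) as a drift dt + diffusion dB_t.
d(-5*B_t^3 - 3*B_t^2 - B_t - 2) = (-15*B_t - 3) dt + (-15*B_t^2 - 6*B_t - 1) dB_t

Itô's formula for f(B_t) gives d f(B_t) = f'(B_t) dB_t + (1/2) f''(B_t) dt. Compute derivatives of f(x) = -5*x^3 - 3*x^2 - x - 2:
  f'(x)  = -15*x^2 - 6*x - 1
  f''(x) = -30*x - 6
Substitute x = B_t and multiply the f'' term by 1/2:
  drift     = (1/2) * (-30*x - 6) evaluated at B_t = -15*B_t - 3
  diffusion = (-15*x^2 - 6*x - 1) evaluated at B_t = -15*B_t^2 - 6*B_t - 1
Therefore d(-5*B_t^3 - 3*B_t^2 - B_t - 2) = (-15*B_t - 3) dt + (-15*B_t^2 - 6*B_t - 1) dB_t.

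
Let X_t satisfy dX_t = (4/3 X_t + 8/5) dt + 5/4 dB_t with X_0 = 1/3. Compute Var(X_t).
Var(X_t) = 75*exp(8*t/3)/128 - 75/128

The variance V(t) = Var(X_t) satisfies V'(t) = 2 a V(t) + c^2 with V(0) = 0 (drift coefficient is linear in X, diffusion is constant). With a = 4/3, c = 5/4, the solution is
  V(t) = (c^2 / (2 a)) * (exp(2 a t) - 1)
       = ((5/4)^2 / (2*(4/3))) * (exp((8/3) t) - 1)
       = 75*exp(8*t/3)/128 - 75/128.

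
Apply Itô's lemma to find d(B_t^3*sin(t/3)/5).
d(B_t^3*sin(t/3)/5) = (B_t*(B_t^2*cos(t/3) + 9*sin(t/3))/15) dt + (3*B_t^2*sin(t/3)/5) dB_t

Itô's formula for f(t, x): d f(t, B_t) = (f_t + (1/2) f_xx) dt + f_x dB_t. Compute partials of f(t, x) = x^3*sin(t/3)/5:
  f_t(t,x)  = x^3*cos(t/3)/15
  f_x(t,x)  = 3*x^2*sin(t/3)/5
  f_xx(t,x) = 6*x*sin(t/3)/5
Assemble drift = f_t + (1/2) f_xx = x*(x^2*cos(t/3) + 9*sin(t/3))/15 and diffusion = f_x = 3*x^2*sin(t/3)/5. Substituting x = B_t:
  d(B_t^3*sin(t/3)/5) = (B_t*(B_t^2*cos(t/3) + 9*sin(t/3))/15) dt + (3*B_t^2*sin(t/3)/5) dB_t.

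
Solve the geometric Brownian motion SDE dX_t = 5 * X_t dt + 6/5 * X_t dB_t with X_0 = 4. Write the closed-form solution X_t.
X_t = 4 * exp((107/25) * t + (6/5) * B_t)

For GBM dX = mu X dt + sigma X dB with X_0 = x_0, apply Itô to Y = log X: dY = (mu - sigma^2/2) dt + sigma dB, so Y_t = log(x_0) + (mu - sigma^2/2) t + sigma B_t and hence X_t = x_0 * exp((mu - sigma^2/2) t + sigma B_t).
With mu = 5, sigma = 6/5, x_0 = 4, this gives:
  X_t = 4 * exp((107/25) * t + (6/5) * B_t).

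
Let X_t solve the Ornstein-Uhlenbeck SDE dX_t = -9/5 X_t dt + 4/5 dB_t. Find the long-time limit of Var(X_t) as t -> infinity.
lim Var(X_t) = 8/45

The OU SDE dX = -theta X dt + sigma dB admits the integrating factor exp(theta t): d(exp(theta t) X_t) = sigma exp(theta t) dB_t. Integrating from 0 to t gives X_t = x_0 * exp(-theta t) + sigma * int_0^t exp(-theta (t-s)) dB_s for any initial x_0. The Itô integral has variance (by the Itô isometry) sigma^2 * int_0^t exp(-2 theta (t - s)) ds = sigma^2 * (1 - exp(-2 theta t)) / (2 theta), independent of x_0.
With theta = 9/5, sigma = 4/5:
  Var(X_t) = (4/5)^2 * (1 - exp(-2*9/5 t)) / (2 * 9/5) = 8/45 - 8*exp(-18*t/5)/45.
As t -> infinity, exp(-2*9/5 t) -> 0, so the stationary variance is sigma^2 / (2 theta) = 8/45.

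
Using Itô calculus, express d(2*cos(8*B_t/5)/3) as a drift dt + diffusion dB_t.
d(2*cos(8*B_t/5)/3) = (-64*cos(8*B_t/5)/75) dt + (-16*sin(8*B_t/5)/15) dB_t

Itô's formula for f(B_t) gives d f(B_t) = f'(B_t) dB_t + (1/2) f''(B_t) dt. Compute derivatives of f(x) = 2*cos(8*x/5)/3:
  f'(x)  = -16*sin(8*x/5)/15
  f''(x) = -128*cos(8*x/5)/75
Substitute x = B_t and multiply the f'' term by 1/2:
  drift     = (1/2) * (-128*cos(8*x/5)/75) evaluated at B_t = -64*cos(8*B_t/5)/75
  diffusion = (-16*sin(8*x/5)/15) evaluated at B_t = -16*sin(8*B_t/5)/15
Therefore d(2*cos(8*B_t/5)/3) = (-64*cos(8*B_t/5)/75) dt + (-16*sin(8*B_t/5)/15) dB_t.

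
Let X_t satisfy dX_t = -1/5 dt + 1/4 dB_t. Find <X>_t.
<X>_t = t/16

For an Itô process dX_t = a(t) dt + b(t) dB_t, the quadratic variation is <X>_t = int_0^t b(s)^2 ds (the drift term does not contribute). Here b(s) = 1/4, so
  b(s)^2 = 1/16.
Integrating from 0 to t:
  <X>_t = int_0^t (1/16) ds = t/16.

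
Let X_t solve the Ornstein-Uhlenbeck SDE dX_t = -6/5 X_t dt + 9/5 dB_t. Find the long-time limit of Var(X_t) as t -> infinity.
lim Var(X_t) = 27/20

The OU SDE dX = -theta X dt + sigma dB admits the integrating factor exp(theta t): d(exp(theta t) X_t) = sigma exp(theta t) dB_t. Integrating from 0 to t gives X_t = x_0 * exp(-theta t) + sigma * int_0^t exp(-theta (t-s)) dB_s for any initial x_0. The Itô integral has variance (by the Itô isometry) sigma^2 * int_0^t exp(-2 theta (t - s)) ds = sigma^2 * (1 - exp(-2 theta t)) / (2 theta), independent of x_0.
With theta = 6/5, sigma = 9/5:
  Var(X_t) = (9/5)^2 * (1 - exp(-2*6/5 t)) / (2 * 6/5) = 27/20 - 27*exp(-12*t/5)/20.
As t -> infinity, exp(-2*6/5 t) -> 0, so the stationary variance is sigma^2 / (2 theta) = 27/20.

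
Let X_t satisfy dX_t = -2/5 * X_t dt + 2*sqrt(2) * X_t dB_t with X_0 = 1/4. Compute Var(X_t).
Var(X_t) = (exp(8*t) - 1)*exp(-4*t/5)/16

For GBM dX = mu X dt + sigma X dB with X_0 = x_0, apply Itô to Y = log X: dY = (mu - sigma^2/2) dt + sigma dB, so Y_t = log(x_0) + (mu - sigma^2/2) t + sigma B_t and hence X_t = x_0 * exp((mu - sigma^2/2) t + sigma B_t).
With mu = -2/5, sigma = 2*sqrt(2), x_0 = 1/4, this gives:
  X_t = 1/4 * exp((-22/5) * t + (2*sqrt(2)) * B_t).
Since sigma*B_t ~ Normal(0, sigma^2 t), E[exp(sigma*B_t)] = exp(sigma^2 t / 2); so E[X_t] = x_0 * exp((mu - sigma^2/2) t) * exp(sigma^2 t / 2) = x_0 * exp(mu t) = exp(-2*t/5)/4.
Var(X_t) = E[X_t^2] - (E[X_t])^2 = x_0^2 * exp(2 mu t) * (exp(sigma^2 t) - 1) = (exp(8*t) - 1)*exp(-4*t/5)/16.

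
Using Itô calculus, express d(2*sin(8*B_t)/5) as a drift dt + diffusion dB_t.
d(2*sin(8*B_t)/5) = (-64*sin(8*B_t)/5) dt + (16*cos(8*B_t)/5) dB_t

Itô's formula for f(B_t) gives d f(B_t) = f'(B_t) dB_t + (1/2) f''(B_t) dt. Compute derivatives of f(x) = 2*sin(8*x)/5:
  f'(x)  = 16*cos(8*x)/5
  f''(x) = -128*sin(8*x)/5
Substitute x = B_t and multiply the f'' term by 1/2:
  drift     = (1/2) * (-128*sin(8*x)/5) evaluated at B_t = -64*sin(8*B_t)/5
  diffusion = (16*cos(8*x)/5) evaluated at B_t = 16*cos(8*B_t)/5
Therefore d(2*sin(8*B_t)/5) = (-64*sin(8*B_t)/5) dt + (16*cos(8*B_t)/5) dB_t.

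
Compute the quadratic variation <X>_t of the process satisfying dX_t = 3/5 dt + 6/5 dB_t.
<X>_t = 36*t/25

For an Itô process dX_t = a(t) dt + b(t) dB_t, the quadratic variation is <X>_t = int_0^t b(s)^2 ds (the drift term does not contribute). Here b(s) = 6/5, so
  b(s)^2 = 36/25.
Integrating from 0 to t:
  <X>_t = int_0^t (36/25) ds = 36*t/25.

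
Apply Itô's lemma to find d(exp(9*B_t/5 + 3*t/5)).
d(exp(9*B_t/5 + 3*t/5)) = (111*exp(9*B_t/5 + 3*t/5)/50) dt + (9*exp(9*B_t/5 + 3*t/5)/5) dB_t

Itô's formula for f(t, x): d f(t, B_t) = (f_t + (1/2) f_xx) dt + f_x dB_t. Compute partials of f(t, x) = exp(3*t/5 + 9*x/5):
  f_t(t,x)  = 3*exp(3*t/5 + 9*x/5)/5
  f_x(t,x)  = 9*exp(3*t/5 + 9*x/5)/5
  f_xx(t,x) = 81*exp(3*t/5 + 9*x/5)/25
Assemble drift = f_t + (1/2) f_xx = 111*exp(3*t/5 + 9*x/5)/50 and diffusion = f_x = 9*exp(3*t/5 + 9*x/5)/5. Substituting x = B_t:
  d(exp(9*B_t/5 + 3*t/5)) = (111*exp(9*B_t/5 + 3*t/5)/50) dt + (9*exp(9*B_t/5 + 3*t/5)/5) dB_t.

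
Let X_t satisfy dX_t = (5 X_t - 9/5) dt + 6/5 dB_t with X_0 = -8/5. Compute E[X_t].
E[X_t] = 9/25 - 49*exp(5*t)/25

Taking expectations and using E[dB_t] = 0, the mean m(t) = E[X_t] satisfies the ODE m'(t) = a m(t) + b with m(0) = x_0. With a = 5, b = -9/5, x_0 = -8/5, the solution is
  m(t) = x_0 * exp(a t) + (b/a) * (exp(a t) - 1)
       = (-8/5) * exp(5 t) + ((-9/5)/5) * (exp(5 t) - 1)
       = 9/25 - 49*exp(5*t)/25.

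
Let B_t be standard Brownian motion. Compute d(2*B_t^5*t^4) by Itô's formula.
d(2*B_t^5*t^4) = (B_t^3*t^3*(8*B_t^2 + 20*t)) dt + (10*B_t^4*t^4) dB_t

Itô's formula for f(t, x): d f(t, B_t) = (f_t + (1/2) f_xx) dt + f_x dB_t. Compute partials of f(t, x) = 2*t^4*x^5:
  f_t(t,x)  = 8*t^3*x^5
  f_x(t,x)  = 10*t^4*x^4
  f_xx(t,x) = 40*t^4*x^3
Assemble drift = f_t + (1/2) f_xx = t^3*x^3*(20*t + 8*x^2) and diffusion = f_x = 10*t^4*x^4. Substituting x = B_t:
  d(2*B_t^5*t^4) = (B_t^3*t^3*(8*B_t^2 + 20*t)) dt + (10*B_t^4*t^4) dB_t.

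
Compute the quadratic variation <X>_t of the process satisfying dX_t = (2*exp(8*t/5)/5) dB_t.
<X>_t = exp(16*t/5)/20 - 1/20

For an Itô process dX_t = a(t) dt + b(t) dB_t, the quadratic variation is <X>_t = int_0^t b(s)^2 ds (the drift term does not contribute). Here b(s) = 2*exp(8*s/5)/5, so
  b(s)^2 = 4*exp(16*s/5)/25.
Integrating from 0 to t:
  <X>_t = int_0^t (4*exp(16*s/5)/25) ds = exp(16*t/5)/20 - 1/20.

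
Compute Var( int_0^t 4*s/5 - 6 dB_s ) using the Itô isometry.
Var = 4*t*(4*t^2 - 90*t + 675)/75

The Itô integral of a deterministic integrand f(s) has mean 0 because each increment f(s) * (B_{s+ds} - B_s) has mean 0. By the Itô isometry:
  Var( int_0^t f(s) dB_s ) = E[ (int_0^t f(s) dB_s)^2 ] = int_0^t f(s)^2 ds.
Here f(s) = 4*s/5 - 6, so f(s)^2 = 4*(2*s - 15)^2/25. Integrate:
  int_0^t (4*(2*s - 15)^2/25) ds = 4*t*(4*t^2 - 90*t + 675)/75.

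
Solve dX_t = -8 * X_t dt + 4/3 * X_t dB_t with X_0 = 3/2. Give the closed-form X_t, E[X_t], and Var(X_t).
X_t = 3/2 * exp((-80/9) t + (4/3) B_t); E[X_t] = 3*exp(-8*t)/2; Var(X_t) = (9*exp(16*t/9) - 9)*exp(-16*t)/4

For GBM dX = mu X dt + sigma X dB with X_0 = x_0, apply Itô to Y = log X: dY = (mu - sigma^2/2) dt + sigma dB, so Y_t = log(x_0) + (mu - sigma^2/2) t + sigma B_t and hence X_t = x_0 * exp((mu - sigma^2/2) t + sigma B_t).
With mu = -8, sigma = 4/3, x_0 = 3/2, this gives:
  X_t = 3/2 * exp((-80/9) * t + (4/3) * B_t).
Since sigma*B_t ~ Normal(0, sigma^2 t), E[exp(sigma*B_t)] = exp(sigma^2 t / 2); so E[X_t] = x_0 * exp((mu - sigma^2/2) t) * exp(sigma^2 t / 2) = x_0 * exp(mu t) = 3*exp(-8*t)/2.
Var(X_t) = E[X_t^2] - (E[X_t])^2 = x_0^2 * exp(2 mu t) * (exp(sigma^2 t) - 1) = (9*exp(16*t/9) - 9)*exp(-16*t)/4.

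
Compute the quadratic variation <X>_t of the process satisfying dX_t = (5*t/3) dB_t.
<X>_t = 25*t^3/27

For an Itô process dX_t = a(t) dt + b(t) dB_t, the quadratic variation is <X>_t = int_0^t b(s)^2 ds (the drift term does not contribute). Here b(s) = 5*s/3, so
  b(s)^2 = 25*s^2/9.
Integrating from 0 to t:
  <X>_t = int_0^t (25*s^2/9) ds = 25*t^3/27.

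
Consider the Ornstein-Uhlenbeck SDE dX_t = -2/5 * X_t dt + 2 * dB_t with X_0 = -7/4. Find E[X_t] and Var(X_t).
E[X_t] = -7*exp(-2*t/5)/4; Var(X_t) = 5 - 5*exp(-4*t/5)

The OU SDE dX = -theta X dt + sigma dB admits the integrating factor exp(theta t): d(exp(theta t) X_t) = sigma exp(theta t) dB_t. Integrating from 0 to t:
  X_t = x_0 * exp(-theta t) + sigma * int_0^t exp(-theta (t-s)) dB_s.
The Itô integral has mean 0 and (by the Itô isometry) variance sigma^2 * int_0^t exp(-2 theta (t - s)) ds = sigma^2 * (1 - exp(-2 theta t)) / (2 theta).
With theta = 2/5, sigma = 2, x_0 = -7/4:
  E[X_t] = -7/4 * exp(-2/5 t) = -7*exp(-2*t/5)/4
  Var(X_t) = (2)^2 * (1 - exp(-2*2/5 t)) / (2 * 2/5) = 5 - 5*exp(-4*t/5).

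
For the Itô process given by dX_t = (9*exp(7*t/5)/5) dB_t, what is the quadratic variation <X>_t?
<X>_t = 81*exp(14*t/5)/70 - 81/70

For an Itô process dX_t = a(t) dt + b(t) dB_t, the quadratic variation is <X>_t = int_0^t b(s)^2 ds (the drift term does not contribute). Here b(s) = 9*exp(7*s/5)/5, so
  b(s)^2 = 81*exp(14*s/5)/25.
Integrating from 0 to t:
  <X>_t = int_0^t (81*exp(14*s/5)/25) ds = 81*exp(14*t/5)/70 - 81/70.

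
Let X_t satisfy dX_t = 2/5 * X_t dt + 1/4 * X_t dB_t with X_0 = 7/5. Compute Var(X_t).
Var(X_t) = 49*(exp(t/16) - 1)*exp(4*t/5)/25

For GBM dX = mu X dt + sigma X dB with X_0 = x_0, apply Itô to Y = log X: dY = (mu - sigma^2/2) dt + sigma dB, so Y_t = log(x_0) + (mu - sigma^2/2) t + sigma B_t and hence X_t = x_0 * exp((mu - sigma^2/2) t + sigma B_t).
With mu = 2/5, sigma = 1/4, x_0 = 7/5, this gives:
  X_t = 7/5 * exp((59/160) * t + (1/4) * B_t).
Since sigma*B_t ~ Normal(0, sigma^2 t), E[exp(sigma*B_t)] = exp(sigma^2 t / 2); so E[X_t] = x_0 * exp((mu - sigma^2/2) t) * exp(sigma^2 t / 2) = x_0 * exp(mu t) = 7*exp(2*t/5)/5.
Var(X_t) = E[X_t^2] - (E[X_t])^2 = x_0^2 * exp(2 mu t) * (exp(sigma^2 t) - 1) = 49*(exp(t/16) - 1)*exp(4*t/5)/25.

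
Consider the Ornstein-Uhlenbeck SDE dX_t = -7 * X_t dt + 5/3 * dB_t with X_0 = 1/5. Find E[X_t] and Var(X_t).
E[X_t] = exp(-7*t)/5; Var(X_t) = 25/126 - 25*exp(-14*t)/126

The OU SDE dX = -theta X dt + sigma dB admits the integrating factor exp(theta t): d(exp(theta t) X_t) = sigma exp(theta t) dB_t. Integrating from 0 to t:
  X_t = x_0 * exp(-theta t) + sigma * int_0^t exp(-theta (t-s)) dB_s.
The Itô integral has mean 0 and (by the Itô isometry) variance sigma^2 * int_0^t exp(-2 theta (t - s)) ds = sigma^2 * (1 - exp(-2 theta t)) / (2 theta).
With theta = 7, sigma = 5/3, x_0 = 1/5:
  E[X_t] = 1/5 * exp(-7 t) = exp(-7*t)/5
  Var(X_t) = (5/3)^2 * (1 - exp(-2*7 t)) / (2 * 7) = 25/126 - 25*exp(-14*t)/126.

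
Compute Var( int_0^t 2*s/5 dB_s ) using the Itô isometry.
Var = 4*t^3/75

The Itô integral of a deterministic integrand f(s) has mean 0 because each increment f(s) * (B_{s+ds} - B_s) has mean 0. By the Itô isometry:
  Var( int_0^t f(s) dB_s ) = E[ (int_0^t f(s) dB_s)^2 ] = int_0^t f(s)^2 ds.
Here f(s) = 2*s/5, so f(s)^2 = 4*s^2/25. Integrate:
  int_0^t (4*s^2/25) ds = 4*t^3/75.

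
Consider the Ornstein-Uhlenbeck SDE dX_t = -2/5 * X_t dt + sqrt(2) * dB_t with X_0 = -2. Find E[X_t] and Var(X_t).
E[X_t] = -2*exp(-2*t/5); Var(X_t) = 5/2 - 5*exp(-4*t/5)/2

The OU SDE dX = -theta X dt + sigma dB admits the integrating factor exp(theta t): d(exp(theta t) X_t) = sigma exp(theta t) dB_t. Integrating from 0 to t:
  X_t = x_0 * exp(-theta t) + sigma * int_0^t exp(-theta (t-s)) dB_s.
The Itô integral has mean 0 and (by the Itô isometry) variance sigma^2 * int_0^t exp(-2 theta (t - s)) ds = sigma^2 * (1 - exp(-2 theta t)) / (2 theta).
With theta = 2/5, sigma = sqrt(2), x_0 = -2:
  E[X_t] = -2 * exp(-2/5 t) = -2*exp(-2*t/5)
  Var(X_t) = (sqrt(2))^2 * (1 - exp(-2*2/5 t)) / (2 * 2/5) = 5/2 - 5*exp(-4*t/5)/2.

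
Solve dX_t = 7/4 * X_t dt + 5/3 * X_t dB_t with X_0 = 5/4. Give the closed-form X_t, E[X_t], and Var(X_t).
X_t = 5/4 * exp((13/36) t + (5/3) B_t); E[X_t] = 5*exp(7*t/4)/4; Var(X_t) = 25*(exp(25*t/9) - 1)*exp(7*t/2)/16

For GBM dX = mu X dt + sigma X dB with X_0 = x_0, apply Itô to Y = log X: dY = (mu - sigma^2/2) dt + sigma dB, so Y_t = log(x_0) + (mu - sigma^2/2) t + sigma B_t and hence X_t = x_0 * exp((mu - sigma^2/2) t + sigma B_t).
With mu = 7/4, sigma = 5/3, x_0 = 5/4, this gives:
  X_t = 5/4 * exp((13/36) * t + (5/3) * B_t).
Since sigma*B_t ~ Normal(0, sigma^2 t), E[exp(sigma*B_t)] = exp(sigma^2 t / 2); so E[X_t] = x_0 * exp((mu - sigma^2/2) t) * exp(sigma^2 t / 2) = x_0 * exp(mu t) = 5*exp(7*t/4)/4.
Var(X_t) = E[X_t^2] - (E[X_t])^2 = x_0^2 * exp(2 mu t) * (exp(sigma^2 t) - 1) = 25*(exp(25*t/9) - 1)*exp(7*t/2)/16.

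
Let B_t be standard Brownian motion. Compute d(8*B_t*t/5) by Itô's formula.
d(8*B_t*t/5) = (8*B_t/5) dt + (8*t/5) dB_t

Itô's formula for f(t, x): d f(t, B_t) = (f_t + (1/2) f_xx) dt + f_x dB_t. Compute partials of f(t, x) = 8*t*x/5:
  f_t(t,x)  = 8*x/5
  f_x(t,x)  = 8*t/5
  f_xx(t,x) = 0
Assemble drift = f_t + (1/2) f_xx = 8*x/5 and diffusion = f_x = 8*t/5. Substituting x = B_t:
  d(8*B_t*t/5) = (8*B_t/5) dt + (8*t/5) dB_t.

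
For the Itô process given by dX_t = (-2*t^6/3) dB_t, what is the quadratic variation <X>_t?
<X>_t = 4*t^13/117

For an Itô process dX_t = a(t) dt + b(t) dB_t, the quadratic variation is <X>_t = int_0^t b(s)^2 ds (the drift term does not contribute). Here b(s) = -2*s^6/3, so
  b(s)^2 = 4*s^12/9.
Integrating from 0 to t:
  <X>_t = int_0^t (4*s^12/9) ds = 4*t^13/117.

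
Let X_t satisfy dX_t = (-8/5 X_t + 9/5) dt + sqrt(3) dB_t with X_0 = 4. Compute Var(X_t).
Var(X_t) = 15/16 - 15*exp(-16*t/5)/16

The variance V(t) = Var(X_t) satisfies V'(t) = 2 a V(t) + c^2 with V(0) = 0 (drift coefficient is linear in X, diffusion is constant). With a = -8/5, c = sqrt(3), the solution is
  V(t) = (c^2 / (2 a)) * (exp(2 a t) - 1)
       = (sqrt(3)^2 / (2*(-8/5))) * (exp((-16/5) t) - 1)
       = 15/16 - 15*exp(-16*t/5)/16.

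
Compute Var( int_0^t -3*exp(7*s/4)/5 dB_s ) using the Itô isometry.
Var = 18*exp(7*t/2)/175 - 18/175

The Itô integral of a deterministic integrand f(s) has mean 0 because each increment f(s) * (B_{s+ds} - B_s) has mean 0. By the Itô isometry:
  Var( int_0^t f(s) dB_s ) = E[ (int_0^t f(s) dB_s)^2 ] = int_0^t f(s)^2 ds.
Here f(s) = -3*exp(7*s/4)/5, so f(s)^2 = 9*exp(7*s/2)/25. Integrate:
  int_0^t (9*exp(7*s/2)/25) ds = 18*exp(7*t/2)/175 - 18/175.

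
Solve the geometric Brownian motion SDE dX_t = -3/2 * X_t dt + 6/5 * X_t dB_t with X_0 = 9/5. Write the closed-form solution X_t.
X_t = 9/5 * exp((-111/50) * t + (6/5) * B_t)

For GBM dX = mu X dt + sigma X dB with X_0 = x_0, apply Itô to Y = log X: dY = (mu - sigma^2/2) dt + sigma dB, so Y_t = log(x_0) + (mu - sigma^2/2) t + sigma B_t and hence X_t = x_0 * exp((mu - sigma^2/2) t + sigma B_t).
With mu = -3/2, sigma = 6/5, x_0 = 9/5, this gives:
  X_t = 9/5 * exp((-111/50) * t + (6/5) * B_t).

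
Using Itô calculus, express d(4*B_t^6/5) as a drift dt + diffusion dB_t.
d(4*B_t^6/5) = (12*B_t^4) dt + (24*B_t^5/5) dB_t

Itô's formula for f(B_t) gives d f(B_t) = f'(B_t) dB_t + (1/2) f''(B_t) dt. Compute derivatives of f(x) = 4*x^6/5:
  f'(x)  = 24*x^5/5
  f''(x) = 24*x^4
Substitute x = B_t and multiply the f'' term by 1/2:
  drift     = (1/2) * (24*x^4) evaluated at B_t = 12*B_t^4
  diffusion = (24*x^5/5) evaluated at B_t = 24*B_t^5/5
Therefore d(4*B_t^6/5) = (12*B_t^4) dt + (24*B_t^5/5) dB_t.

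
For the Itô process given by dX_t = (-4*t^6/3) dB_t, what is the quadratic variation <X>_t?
<X>_t = 16*t^13/117

For an Itô process dX_t = a(t) dt + b(t) dB_t, the quadratic variation is <X>_t = int_0^t b(s)^2 ds (the drift term does not contribute). Here b(s) = -4*s^6/3, so
  b(s)^2 = 16*s^12/9.
Integrating from 0 to t:
  <X>_t = int_0^t (16*s^12/9) ds = 16*t^13/117.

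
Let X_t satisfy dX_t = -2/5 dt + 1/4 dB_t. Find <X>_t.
<X>_t = t/16

For an Itô process dX_t = a(t) dt + b(t) dB_t, the quadratic variation is <X>_t = int_0^t b(s)^2 ds (the drift term does not contribute). Here b(s) = 1/4, so
  b(s)^2 = 1/16.
Integrating from 0 to t:
  <X>_t = int_0^t (1/16) ds = t/16.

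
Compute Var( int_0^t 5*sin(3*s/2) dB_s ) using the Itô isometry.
Var = 25*t/2 - 25*sin(3*t)/6

The Itô integral of a deterministic integrand f(s) has mean 0 because each increment f(s) * (B_{s+ds} - B_s) has mean 0. By the Itô isometry:
  Var( int_0^t f(s) dB_s ) = E[ (int_0^t f(s) dB_s)^2 ] = int_0^t f(s)^2 ds.
Here f(s) = 5*sin(3*s/2), so f(s)^2 = 25*sin(3*s/2)^2. Integrate:
  int_0^t (25*sin(3*s/2)^2) ds = 25*t/2 - 25*sin(3*t)/6.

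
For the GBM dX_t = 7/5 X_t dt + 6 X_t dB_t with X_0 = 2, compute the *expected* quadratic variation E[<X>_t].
E[<X>_t] = 360*exp(194*t/5)/97 - 360/97

<X>_t = int_0^t (6 * X_s)^2 ds. Taking expectation inside the integral: E[<X>_t] = 6^2 * int_0^t E[X_s^2] ds. For GBM, E[X_s^2] = x_0^2 * exp((2 mu + sigma^2) s). Integrating:
  E[<X>_t] = 6^2 * 2^2 * (exp((2*(7/5) + 6^2) t) - 1) / (2*(7/5) + 6^2)
           = 6^2 * 2^2 * (exp((194/5) t) - 1) / (194/5) = 360*exp(194*t/5)/97 - 360/97.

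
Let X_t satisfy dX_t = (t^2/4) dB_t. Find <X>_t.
<X>_t = t^5/80

For an Itô process dX_t = a(t) dt + b(t) dB_t, the quadratic variation is <X>_t = int_0^t b(s)^2 ds (the drift term does not contribute). Here b(s) = s^2/4, so
  b(s)^2 = s^4/16.
Integrating from 0 to t:
  <X>_t = int_0^t (s^4/16) ds = t^5/80.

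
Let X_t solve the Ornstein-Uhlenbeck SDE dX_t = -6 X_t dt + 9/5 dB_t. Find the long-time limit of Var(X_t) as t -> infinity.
lim Var(X_t) = 27/100

The OU SDE dX = -theta X dt + sigma dB admits the integrating factor exp(theta t): d(exp(theta t) X_t) = sigma exp(theta t) dB_t. Integrating from 0 to t gives X_t = x_0 * exp(-theta t) + sigma * int_0^t exp(-theta (t-s)) dB_s for any initial x_0. The Itô integral has variance (by the Itô isometry) sigma^2 * int_0^t exp(-2 theta (t - s)) ds = sigma^2 * (1 - exp(-2 theta t)) / (2 theta), independent of x_0.
With theta = 6, sigma = 9/5:
  Var(X_t) = (9/5)^2 * (1 - exp(-2*6 t)) / (2 * 6) = 27/100 - 27*exp(-12*t)/100.
As t -> infinity, exp(-2*6 t) -> 0, so the stationary variance is sigma^2 / (2 theta) = 27/100.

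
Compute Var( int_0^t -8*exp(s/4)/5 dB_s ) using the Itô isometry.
Var = 128*exp(t/2)/25 - 128/25

The Itô integral of a deterministic integrand f(s) has mean 0 because each increment f(s) * (B_{s+ds} - B_s) has mean 0. By the Itô isometry:
  Var( int_0^t f(s) dB_s ) = E[ (int_0^t f(s) dB_s)^2 ] = int_0^t f(s)^2 ds.
Here f(s) = -8*exp(s/4)/5, so f(s)^2 = 64*exp(s/2)/25. Integrate:
  int_0^t (64*exp(s/2)/25) ds = 128*exp(t/2)/25 - 128/25.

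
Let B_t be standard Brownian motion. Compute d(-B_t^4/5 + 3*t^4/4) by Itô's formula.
d(-B_t^4/5 + 3*t^4/4) = (-6*B_t^2/5 + 3*t^3) dt + (-4*B_t^3/5) dB_t

Itô's formula for f(t, x): d f(t, B_t) = (f_t + (1/2) f_xx) dt + f_x dB_t. Compute partials of f(t, x) = 3*t^4/4 - x^4/5:
  f_t(t,x)  = 3*t^3
  f_x(t,x)  = -4*x^3/5
  f_xx(t,x) = -12*x^2/5
Assemble drift = f_t + (1/2) f_xx = 3*t^3 - 6*x^2/5 and diffusion = f_x = -4*x^3/5. Substituting x = B_t:
  d(-B_t^4/5 + 3*t^4/4) = (-6*B_t^2/5 + 3*t^3) dt + (-4*B_t^3/5) dB_t.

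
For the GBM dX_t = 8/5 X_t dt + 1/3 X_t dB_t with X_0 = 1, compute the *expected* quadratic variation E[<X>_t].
E[<X>_t] = 5*exp(149*t/45)/149 - 5/149

<X>_t = int_0^t ((1/3) * X_s)^2 ds. Taking expectation inside the integral: E[<X>_t] = (1/3)^2 * int_0^t E[X_s^2] ds. For GBM, E[X_s^2] = x_0^2 * exp((2 mu + sigma^2) s). Integrating:
  E[<X>_t] = (1/3)^2 * 1^2 * (exp((2*(8/5) + (1/3)^2) t) - 1) / (2*(8/5) + (1/3)^2)
           = (1/3)^2 * 1^2 * (exp((149/45) t) - 1) / (149/45) = 5*exp(149*t/45)/149 - 5/149.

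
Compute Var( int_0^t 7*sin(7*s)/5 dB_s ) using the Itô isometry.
Var = 49*t/50 - 7*sin(14*t)/100

The Itô integral of a deterministic integrand f(s) has mean 0 because each increment f(s) * (B_{s+ds} - B_s) has mean 0. By the Itô isometry:
  Var( int_0^t f(s) dB_s ) = E[ (int_0^t f(s) dB_s)^2 ] = int_0^t f(s)^2 ds.
Here f(s) = 7*sin(7*s)/5, so f(s)^2 = 49*sin(7*s)^2/25. Integrate:
  int_0^t (49*sin(7*s)^2/25) ds = 49*t/50 - 7*sin(14*t)/100.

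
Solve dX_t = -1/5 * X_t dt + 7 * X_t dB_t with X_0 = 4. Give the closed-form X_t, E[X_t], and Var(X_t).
X_t = 4 * exp((-247/10) t + (7) B_t); E[X_t] = 4*exp(-t/5); Var(X_t) = (16*exp(49*t) - 16)*exp(-2*t/5)

For GBM dX = mu X dt + sigma X dB with X_0 = x_0, apply Itô to Y = log X: dY = (mu - sigma^2/2) dt + sigma dB, so Y_t = log(x_0) + (mu - sigma^2/2) t + sigma B_t and hence X_t = x_0 * exp((mu - sigma^2/2) t + sigma B_t).
With mu = -1/5, sigma = 7, x_0 = 4, this gives:
  X_t = 4 * exp((-247/10) * t + (7) * B_t).
Since sigma*B_t ~ Normal(0, sigma^2 t), E[exp(sigma*B_t)] = exp(sigma^2 t / 2); so E[X_t] = x_0 * exp((mu - sigma^2/2) t) * exp(sigma^2 t / 2) = x_0 * exp(mu t) = 4*exp(-t/5).
Var(X_t) = E[X_t^2] - (E[X_t])^2 = x_0^2 * exp(2 mu t) * (exp(sigma^2 t) - 1) = (16*exp(49*t) - 16)*exp(-2*t/5).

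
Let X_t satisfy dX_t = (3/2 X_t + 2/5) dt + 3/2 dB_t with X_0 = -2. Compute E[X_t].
E[X_t] = -26*exp(3*t/2)/15 - 4/15

Taking expectations and using E[dB_t] = 0, the mean m(t) = E[X_t] satisfies the ODE m'(t) = a m(t) + b with m(0) = x_0. With a = 3/2, b = 2/5, x_0 = -2, the solution is
  m(t) = x_0 * exp(a t) + (b/a) * (exp(a t) - 1)
       = (-2) * exp((3/2) t) + ((2/5)/(3/2)) * (exp((3/2) t) - 1)
       = -26*exp(3*t/2)/15 - 4/15.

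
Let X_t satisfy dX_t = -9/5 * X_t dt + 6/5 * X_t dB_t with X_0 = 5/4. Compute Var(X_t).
Var(X_t) = (25*exp(36*t/25) - 25)*exp(-18*t/5)/16

For GBM dX = mu X dt + sigma X dB with X_0 = x_0, apply Itô to Y = log X: dY = (mu - sigma^2/2) dt + sigma dB, so Y_t = log(x_0) + (mu - sigma^2/2) t + sigma B_t and hence X_t = x_0 * exp((mu - sigma^2/2) t + sigma B_t).
With mu = -9/5, sigma = 6/5, x_0 = 5/4, this gives:
  X_t = 5/4 * exp((-63/25) * t + (6/5) * B_t).
Since sigma*B_t ~ Normal(0, sigma^2 t), E[exp(sigma*B_t)] = exp(sigma^2 t / 2); so E[X_t] = x_0 * exp((mu - sigma^2/2) t) * exp(sigma^2 t / 2) = x_0 * exp(mu t) = 5*exp(-9*t/5)/4.
Var(X_t) = E[X_t^2] - (E[X_t])^2 = x_0^2 * exp(2 mu t) * (exp(sigma^2 t) - 1) = (25*exp(36*t/25) - 25)*exp(-18*t/5)/16.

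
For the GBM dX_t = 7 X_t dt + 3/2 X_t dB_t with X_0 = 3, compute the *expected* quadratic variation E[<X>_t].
E[<X>_t] = 81*exp(65*t/4)/65 - 81/65

<X>_t = int_0^t ((3/2) * X_s)^2 ds. Taking expectation inside the integral: E[<X>_t] = (3/2)^2 * int_0^t E[X_s^2] ds. For GBM, E[X_s^2] = x_0^2 * exp((2 mu + sigma^2) s). Integrating:
  E[<X>_t] = (3/2)^2 * 3^2 * (exp((2*7 + (3/2)^2) t) - 1) / (2*7 + (3/2)^2)
           = (3/2)^2 * 3^2 * (exp((65/4) t) - 1) / (65/4) = 81*exp(65*t/4)/65 - 81/65.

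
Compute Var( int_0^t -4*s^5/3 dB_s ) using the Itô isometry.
Var = 16*t^11/99

The Itô integral of a deterministic integrand f(s) has mean 0 because each increment f(s) * (B_{s+ds} - B_s) has mean 0. By the Itô isometry:
  Var( int_0^t f(s) dB_s ) = E[ (int_0^t f(s) dB_s)^2 ] = int_0^t f(s)^2 ds.
Here f(s) = -4*s^5/3, so f(s)^2 = 16*s^10/9. Integrate:
  int_0^t (16*s^10/9) ds = 16*t^11/99.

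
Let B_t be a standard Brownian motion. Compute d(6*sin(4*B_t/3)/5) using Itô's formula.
d(6*sin(4*B_t/3)/5) = (-16*sin(4*B_t/3)/15) dt + (8*cos(4*B_t/3)/5) dB_t

Itô's formula for f(B_t) gives d f(B_t) = f'(B_t) dB_t + (1/2) f''(B_t) dt. Compute derivatives of f(x) = 6*sin(4*x/3)/5:
  f'(x)  = 8*cos(4*x/3)/5
  f''(x) = -32*sin(4*x/3)/15
Substitute x = B_t and multiply the f'' term by 1/2:
  drift     = (1/2) * (-32*sin(4*x/3)/15) evaluated at B_t = -16*sin(4*B_t/3)/15
  diffusion = (8*cos(4*x/3)/5) evaluated at B_t = 8*cos(4*B_t/3)/5
Therefore d(6*sin(4*B_t/3)/5) = (-16*sin(4*B_t/3)/15) dt + (8*cos(4*B_t/3)/5) dB_t.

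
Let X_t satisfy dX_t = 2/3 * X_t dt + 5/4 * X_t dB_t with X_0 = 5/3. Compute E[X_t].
E[X_t] = 5*exp(2*t/3)/3

For GBM dX = mu X dt + sigma X dB with X_0 = x_0, apply Itô to Y = log X: dY = (mu - sigma^2/2) dt + sigma dB, so Y_t = log(x_0) + (mu - sigma^2/2) t + sigma B_t and hence X_t = x_0 * exp((mu - sigma^2/2) t + sigma B_t).
With mu = 2/3, sigma = 5/4, x_0 = 5/3, this gives:
  X_t = 5/3 * exp((-11/96) * t + (5/4) * B_t).
Since sigma*B_t ~ Normal(0, sigma^2 t), E[exp(sigma*B_t)] = exp(sigma^2 t / 2); so E[X_t] = x_0 * exp((mu - sigma^2/2) t) * exp(sigma^2 t / 2) = x_0 * exp(mu t) = 5*exp(2*t/3)/3.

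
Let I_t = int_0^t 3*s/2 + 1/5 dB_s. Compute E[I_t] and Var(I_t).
E[I_t] = 0; Var(I_t) = t*(75*t^2 + 30*t + 4)/100

The Itô integral of a deterministic integrand f(s) has mean 0 because each increment f(s) * (B_{s+ds} - B_s) has mean 0. By the Itô isometry:
  Var( int_0^t f(s) dB_s ) = E[ (int_0^t f(s) dB_s)^2 ] = int_0^t f(s)^2 ds.
Here f(s) = 3*s/2 + 1/5, so f(s)^2 = (15*s + 2)^2/100. Integrate:
  int_0^t ((15*s + 2)^2/100) ds = t*(75*t^2 + 30*t + 4)/100.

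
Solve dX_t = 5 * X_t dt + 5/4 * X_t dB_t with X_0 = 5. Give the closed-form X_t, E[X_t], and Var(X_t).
X_t = 5 * exp((135/32) t + (5/4) B_t); E[X_t] = 5*exp(5*t); Var(X_t) = 25*(exp(25*t/16) - 1)*exp(10*t)

For GBM dX = mu X dt + sigma X dB with X_0 = x_0, apply Itô to Y = log X: dY = (mu - sigma^2/2) dt + sigma dB, so Y_t = log(x_0) + (mu - sigma^2/2) t + sigma B_t and hence X_t = x_0 * exp((mu - sigma^2/2) t + sigma B_t).
With mu = 5, sigma = 5/4, x_0 = 5, this gives:
  X_t = 5 * exp((135/32) * t + (5/4) * B_t).
Since sigma*B_t ~ Normal(0, sigma^2 t), E[exp(sigma*B_t)] = exp(sigma^2 t / 2); so E[X_t] = x_0 * exp((mu - sigma^2/2) t) * exp(sigma^2 t / 2) = x_0 * exp(mu t) = 5*exp(5*t).
Var(X_t) = E[X_t^2] - (E[X_t])^2 = x_0^2 * exp(2 mu t) * (exp(sigma^2 t) - 1) = 25*(exp(25*t/16) - 1)*exp(10*t).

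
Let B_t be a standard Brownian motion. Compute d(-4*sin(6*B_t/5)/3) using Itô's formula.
d(-4*sin(6*B_t/5)/3) = (24*sin(6*B_t/5)/25) dt + (-8*cos(6*B_t/5)/5) dB_t

Itô's formula for f(B_t) gives d f(B_t) = f'(B_t) dB_t + (1/2) f''(B_t) dt. Compute derivatives of f(x) = -4*sin(6*x/5)/3:
  f'(x)  = -8*cos(6*x/5)/5
  f''(x) = 48*sin(6*x/5)/25
Substitute x = B_t and multiply the f'' term by 1/2:
  drift     = (1/2) * (48*sin(6*x/5)/25) evaluated at B_t = 24*sin(6*B_t/5)/25
  diffusion = (-8*cos(6*x/5)/5) evaluated at B_t = -8*cos(6*B_t/5)/5
Therefore d(-4*sin(6*B_t/5)/3) = (24*sin(6*B_t/5)/25) dt + (-8*cos(6*B_t/5)/5) dB_t.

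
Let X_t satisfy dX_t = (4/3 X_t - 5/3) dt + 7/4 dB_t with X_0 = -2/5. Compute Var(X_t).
Var(X_t) = 147*exp(8*t/3)/128 - 147/128

The variance V(t) = Var(X_t) satisfies V'(t) = 2 a V(t) + c^2 with V(0) = 0 (drift coefficient is linear in X, diffusion is constant). With a = 4/3, c = 7/4, the solution is
  V(t) = (c^2 / (2 a)) * (exp(2 a t) - 1)
       = ((7/4)^2 / (2*(4/3))) * (exp((8/3) t) - 1)
       = 147*exp(8*t/3)/128 - 147/128.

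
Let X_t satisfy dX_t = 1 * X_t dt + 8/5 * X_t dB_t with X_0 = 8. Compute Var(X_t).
Var(X_t) = 64*(exp(64*t/25) - 1)*exp(2*t)

For GBM dX = mu X dt + sigma X dB with X_0 = x_0, apply Itô to Y = log X: dY = (mu - sigma^2/2) dt + sigma dB, so Y_t = log(x_0) + (mu - sigma^2/2) t + sigma B_t and hence X_t = x_0 * exp((mu - sigma^2/2) t + sigma B_t).
With mu = 1, sigma = 8/5, x_0 = 8, this gives:
  X_t = 8 * exp((-7/25) * t + (8/5) * B_t).
Since sigma*B_t ~ Normal(0, sigma^2 t), E[exp(sigma*B_t)] = exp(sigma^2 t / 2); so E[X_t] = x_0 * exp((mu - sigma^2/2) t) * exp(sigma^2 t / 2) = x_0 * exp(mu t) = 8*exp(t).
Var(X_t) = E[X_t^2] - (E[X_t])^2 = x_0^2 * exp(2 mu t) * (exp(sigma^2 t) - 1) = 64*(exp(64*t/25) - 1)*exp(2*t).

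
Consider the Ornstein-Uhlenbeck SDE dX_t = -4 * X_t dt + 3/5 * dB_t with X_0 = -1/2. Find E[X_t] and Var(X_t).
E[X_t] = -exp(-4*t)/2; Var(X_t) = 9/200 - 9*exp(-8*t)/200

The OU SDE dX = -theta X dt + sigma dB admits the integrating factor exp(theta t): d(exp(theta t) X_t) = sigma exp(theta t) dB_t. Integrating from 0 to t:
  X_t = x_0 * exp(-theta t) + sigma * int_0^t exp(-theta (t-s)) dB_s.
The Itô integral has mean 0 and (by the Itô isometry) variance sigma^2 * int_0^t exp(-2 theta (t - s)) ds = sigma^2 * (1 - exp(-2 theta t)) / (2 theta).
With theta = 4, sigma = 3/5, x_0 = -1/2:
  E[X_t] = -1/2 * exp(-4 t) = -exp(-4*t)/2
  Var(X_t) = (3/5)^2 * (1 - exp(-2*4 t)) / (2 * 4) = 9/200 - 9*exp(-8*t)/200.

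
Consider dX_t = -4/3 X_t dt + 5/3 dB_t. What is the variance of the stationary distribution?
lim Var(X_t) = 25/24

The OU SDE dX = -theta X dt + sigma dB admits the integrating factor exp(theta t): d(exp(theta t) X_t) = sigma exp(theta t) dB_t. Integrating from 0 to t gives X_t = x_0 * exp(-theta t) + sigma * int_0^t exp(-theta (t-s)) dB_s for any initial x_0. The Itô integral has variance (by the Itô isometry) sigma^2 * int_0^t exp(-2 theta (t - s)) ds = sigma^2 * (1 - exp(-2 theta t)) / (2 theta), independent of x_0.
With theta = 4/3, sigma = 5/3:
  Var(X_t) = (5/3)^2 * (1 - exp(-2*4/3 t)) / (2 * 4/3) = 25/24 - 25*exp(-8*t/3)/24.
As t -> infinity, exp(-2*4/3 t) -> 0, so the stationary variance is sigma^2 / (2 theta) = 25/24.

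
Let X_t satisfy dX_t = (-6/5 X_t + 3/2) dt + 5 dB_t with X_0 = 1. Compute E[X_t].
E[X_t] = 5/4 - exp(-6*t/5)/4

Taking expectations and using E[dB_t] = 0, the mean m(t) = E[X_t] satisfies the ODE m'(t) = a m(t) + b with m(0) = x_0. With a = -6/5, b = 3/2, x_0 = 1, the solution is
  m(t) = x_0 * exp(a t) + (b/a) * (exp(a t) - 1)
       = 1 * exp((-6/5) t) + ((3/2)/(-6/5)) * (exp((-6/5) t) - 1)
       = 5/4 - exp(-6*t/5)/4.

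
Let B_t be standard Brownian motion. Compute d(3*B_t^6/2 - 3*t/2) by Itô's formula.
d(3*B_t^6/2 - 3*t/2) = (45*B_t^4/2 - 3/2) dt + (9*B_t^5) dB_t

Itô's formula for f(t, x): d f(t, B_t) = (f_t + (1/2) f_xx) dt + f_x dB_t. Compute partials of f(t, x) = -3*t/2 + 3*x^6/2:
  f_t(t,x)  = -3/2
  f_x(t,x)  = 9*x^5
  f_xx(t,x) = 45*x^4
Assemble drift = f_t + (1/2) f_xx = 45*x^4/2 - 3/2 and diffusion = f_x = 9*x^5. Substituting x = B_t:
  d(3*B_t^6/2 - 3*t/2) = (45*B_t^4/2 - 3/2) dt + (9*B_t^5) dB_t.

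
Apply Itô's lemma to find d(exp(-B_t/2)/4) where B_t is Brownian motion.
d(exp(-B_t/2)/4) = (exp(-B_t/2)/32) dt + (-exp(-B_t/2)/8) dB_t

Itô's formula for f(B_t) gives d f(B_t) = f'(B_t) dB_t + (1/2) f''(B_t) dt. Compute derivatives of f(x) = exp(-x/2)/4:
  f'(x)  = -exp(-x/2)/8
  f''(x) = exp(-x/2)/16
Substitute x = B_t and multiply the f'' term by 1/2:
  drift     = (1/2) * (exp(-x/2)/16) evaluated at B_t = exp(-B_t/2)/32
  diffusion = (-exp(-x/2)/8) evaluated at B_t = -exp(-B_t/2)/8
Therefore d(exp(-B_t/2)/4) = (exp(-B_t/2)/32) dt + (-exp(-B_t/2)/8) dB_t.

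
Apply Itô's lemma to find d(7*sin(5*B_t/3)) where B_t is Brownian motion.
d(7*sin(5*B_t/3)) = (-175*sin(5*B_t/3)/18) dt + (35*cos(5*B_t/3)/3) dB_t

Itô's formula for f(B_t) gives d f(B_t) = f'(B_t) dB_t + (1/2) f''(B_t) dt. Compute derivatives of f(x) = 7*sin(5*x/3):
  f'(x)  = 35*cos(5*x/3)/3
  f''(x) = -175*sin(5*x/3)/9
Substitute x = B_t and multiply the f'' term by 1/2:
  drift     = (1/2) * (-175*sin(5*x/3)/9) evaluated at B_t = -175*sin(5*B_t/3)/18
  diffusion = (35*cos(5*x/3)/3) evaluated at B_t = 35*cos(5*B_t/3)/3
Therefore d(7*sin(5*B_t/3)) = (-175*sin(5*B_t/3)/18) dt + (35*cos(5*B_t/3)/3) dB_t.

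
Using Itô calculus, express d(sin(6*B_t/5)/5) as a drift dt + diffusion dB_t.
d(sin(6*B_t/5)/5) = (-18*sin(6*B_t/5)/125) dt + (6*cos(6*B_t/5)/25) dB_t

Itô's formula for f(B_t) gives d f(B_t) = f'(B_t) dB_t + (1/2) f''(B_t) dt. Compute derivatives of f(x) = sin(6*x/5)/5:
  f'(x)  = 6*cos(6*x/5)/25
  f''(x) = -36*sin(6*x/5)/125
Substitute x = B_t and multiply the f'' term by 1/2:
  drift     = (1/2) * (-36*sin(6*x/5)/125) evaluated at B_t = -18*sin(6*B_t/5)/125
  diffusion = (6*cos(6*x/5)/25) evaluated at B_t = 6*cos(6*B_t/5)/25
Therefore d(sin(6*B_t/5)/5) = (-18*sin(6*B_t/5)/125) dt + (6*cos(6*B_t/5)/25) dB_t.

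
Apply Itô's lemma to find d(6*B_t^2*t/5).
d(6*B_t^2*t/5) = (6*B_t^2/5 + 6*t/5) dt + (12*B_t*t/5) dB_t

Itô's formula for f(t, x): d f(t, B_t) = (f_t + (1/2) f_xx) dt + f_x dB_t. Compute partials of f(t, x) = 6*t*x^2/5:
  f_t(t,x)  = 6*x^2/5
  f_x(t,x)  = 12*t*x/5
  f_xx(t,x) = 12*t/5
Assemble drift = f_t + (1/2) f_xx = 6*t/5 + 6*x^2/5 and diffusion = f_x = 12*t*x/5. Substituting x = B_t:
  d(6*B_t^2*t/5) = (6*B_t^2/5 + 6*t/5) dt + (12*B_t*t/5) dB_t.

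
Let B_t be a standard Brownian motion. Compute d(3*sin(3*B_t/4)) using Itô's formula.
d(3*sin(3*B_t/4)) = (-27*sin(3*B_t/4)/32) dt + (9*cos(3*B_t/4)/4) dB_t

Itô's formula for f(B_t) gives d f(B_t) = f'(B_t) dB_t + (1/2) f''(B_t) dt. Compute derivatives of f(x) = 3*sin(3*x/4):
  f'(x)  = 9*cos(3*x/4)/4
  f''(x) = -27*sin(3*x/4)/16
Substitute x = B_t and multiply the f'' term by 1/2:
  drift     = (1/2) * (-27*sin(3*x/4)/16) evaluated at B_t = -27*sin(3*B_t/4)/32
  diffusion = (9*cos(3*x/4)/4) evaluated at B_t = 9*cos(3*B_t/4)/4
Therefore d(3*sin(3*B_t/4)) = (-27*sin(3*B_t/4)/32) dt + (9*cos(3*B_t/4)/4) dB_t.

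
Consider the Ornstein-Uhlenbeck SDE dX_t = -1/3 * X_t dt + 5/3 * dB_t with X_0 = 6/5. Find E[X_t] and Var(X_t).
E[X_t] = 6*exp(-t/3)/5; Var(X_t) = 25/6 - 25*exp(-2*t/3)/6

The OU SDE dX = -theta X dt + sigma dB admits the integrating factor exp(theta t): d(exp(theta t) X_t) = sigma exp(theta t) dB_t. Integrating from 0 to t:
  X_t = x_0 * exp(-theta t) + sigma * int_0^t exp(-theta (t-s)) dB_s.
The Itô integral has mean 0 and (by the Itô isometry) variance sigma^2 * int_0^t exp(-2 theta (t - s)) ds = sigma^2 * (1 - exp(-2 theta t)) / (2 theta).
With theta = 1/3, sigma = 5/3, x_0 = 6/5:
  E[X_t] = 6/5 * exp(-1/3 t) = 6*exp(-t/3)/5
  Var(X_t) = (5/3)^2 * (1 - exp(-2*1/3 t)) / (2 * 1/3) = 25/6 - 25*exp(-2*t/3)/6.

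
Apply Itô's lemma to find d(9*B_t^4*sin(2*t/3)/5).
d(9*B_t^4*sin(2*t/3)/5) = (6*B_t^2*(B_t^2*cos(2*t/3) + 9*sin(2*t/3))/5) dt + (36*B_t^3*sin(2*t/3)/5) dB_t

Itô's formula for f(t, x): d f(t, B_t) = (f_t + (1/2) f_xx) dt + f_x dB_t. Compute partials of f(t, x) = 9*x^4*sin(2*t/3)/5:
  f_t(t,x)  = 6*x^4*cos(2*t/3)/5
  f_x(t,x)  = 36*x^3*sin(2*t/3)/5
  f_xx(t,x) = 108*x^2*sin(2*t/3)/5
Assemble drift = f_t + (1/2) f_xx = 6*x^2*(x^2*cos(2*t/3) + 9*sin(2*t/3))/5 and diffusion = f_x = 36*x^3*sin(2*t/3)/5. Substituting x = B_t:
  d(9*B_t^4*sin(2*t/3)/5) = (6*B_t^2*(B_t^2*cos(2*t/3) + 9*sin(2*t/3))/5) dt + (36*B_t^3*sin(2*t/3)/5) dB_t.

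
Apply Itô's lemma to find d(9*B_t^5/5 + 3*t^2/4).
d(9*B_t^5/5 + 3*t^2/4) = (18*B_t^3 + 3*t/2) dt + (9*B_t^4) dB_t

Itô's formula for f(t, x): d f(t, B_t) = (f_t + (1/2) f_xx) dt + f_x dB_t. Compute partials of f(t, x) = 3*t^2/4 + 9*x^5/5:
  f_t(t,x)  = 3*t/2
  f_x(t,x)  = 9*x^4
  f_xx(t,x) = 36*x^3
Assemble drift = f_t + (1/2) f_xx = 3*t/2 + 18*x^3 and diffusion = f_x = 9*x^4. Substituting x = B_t:
  d(9*B_t^5/5 + 3*t^2/4) = (18*B_t^3 + 3*t/2) dt + (9*B_t^4) dB_t.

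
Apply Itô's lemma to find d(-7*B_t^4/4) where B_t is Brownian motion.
d(-7*B_t^4/4) = (-21*B_t^2/2) dt + (-7*B_t^3) dB_t

Itô's formula for f(B_t) gives d f(B_t) = f'(B_t) dB_t + (1/2) f''(B_t) dt. Compute derivatives of f(x) = -7*x^4/4:
  f'(x)  = -7*x^3
  f''(x) = -21*x^2
Substitute x = B_t and multiply the f'' term by 1/2:
  drift     = (1/2) * (-21*x^2) evaluated at B_t = -21*B_t^2/2
  diffusion = (-7*x^3) evaluated at B_t = -7*B_t^3
Therefore d(-7*B_t^4/4) = (-21*B_t^2/2) dt + (-7*B_t^3) dB_t.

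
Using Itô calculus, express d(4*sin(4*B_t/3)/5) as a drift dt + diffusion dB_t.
d(4*sin(4*B_t/3)/5) = (-32*sin(4*B_t/3)/45) dt + (16*cos(4*B_t/3)/15) dB_t

Itô's formula for f(B_t) gives d f(B_t) = f'(B_t) dB_t + (1/2) f''(B_t) dt. Compute derivatives of f(x) = 4*sin(4*x/3)/5:
  f'(x)  = 16*cos(4*x/3)/15
  f''(x) = -64*sin(4*x/3)/45
Substitute x = B_t and multiply the f'' term by 1/2:
  drift     = (1/2) * (-64*sin(4*x/3)/45) evaluated at B_t = -32*sin(4*B_t/3)/45
  diffusion = (16*cos(4*x/3)/15) evaluated at B_t = 16*cos(4*B_t/3)/15
Therefore d(4*sin(4*B_t/3)/5) = (-32*sin(4*B_t/3)/45) dt + (16*cos(4*B_t/3)/15) dB_t.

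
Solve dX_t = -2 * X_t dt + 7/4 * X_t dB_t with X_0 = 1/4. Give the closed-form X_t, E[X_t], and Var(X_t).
X_t = 1/4 * exp((-113/32) t + (7/4) B_t); E[X_t] = exp(-2*t)/4; Var(X_t) = (exp(49*t/16) - 1)*exp(-4*t)/16

For GBM dX = mu X dt + sigma X dB with X_0 = x_0, apply Itô to Y = log X: dY = (mu - sigma^2/2) dt + sigma dB, so Y_t = log(x_0) + (mu - sigma^2/2) t + sigma B_t and hence X_t = x_0 * exp((mu - sigma^2/2) t + sigma B_t).
With mu = -2, sigma = 7/4, x_0 = 1/4, this gives:
  X_t = 1/4 * exp((-113/32) * t + (7/4) * B_t).
Since sigma*B_t ~ Normal(0, sigma^2 t), E[exp(sigma*B_t)] = exp(sigma^2 t / 2); so E[X_t] = x_0 * exp((mu - sigma^2/2) t) * exp(sigma^2 t / 2) = x_0 * exp(mu t) = exp(-2*t)/4.
Var(X_t) = E[X_t^2] - (E[X_t])^2 = x_0^2 * exp(2 mu t) * (exp(sigma^2 t) - 1) = (exp(49*t/16) - 1)*exp(-4*t)/16.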